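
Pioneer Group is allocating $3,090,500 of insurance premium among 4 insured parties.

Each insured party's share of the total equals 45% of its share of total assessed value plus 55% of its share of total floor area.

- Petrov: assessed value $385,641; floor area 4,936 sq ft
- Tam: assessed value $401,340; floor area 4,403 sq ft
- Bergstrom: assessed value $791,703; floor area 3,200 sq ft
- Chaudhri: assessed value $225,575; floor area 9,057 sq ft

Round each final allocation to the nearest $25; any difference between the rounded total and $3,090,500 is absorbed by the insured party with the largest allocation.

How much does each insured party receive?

Totals — assessed value 1,804,259, floor area 21,596.
Combined weights (45% assessed value + 55% floor area): Petrov 0.2219; Tam 0.2122; Bergstrom 0.2790; Chaudhri 0.2869.
Raw shares: Petrov 685,754.55; Tam 655,904.07; Bergstrom 862,110.78; Chaudhri 886,730.59.
Rounded to nearest $25: Petrov $685,750; Tam $655,900; Bergstrom $862,100; Chaudhri $886,725. Sum = $3,090,475.
Difference $3,090,500 − $3,090,475 = +$25 applied to largest allocation (Chaudhri): Chaudhri becomes $886,750.

Petrov: $685,750 | Tam: $655,900 | Bergstrom: $862,100 | Chaudhri: $886,750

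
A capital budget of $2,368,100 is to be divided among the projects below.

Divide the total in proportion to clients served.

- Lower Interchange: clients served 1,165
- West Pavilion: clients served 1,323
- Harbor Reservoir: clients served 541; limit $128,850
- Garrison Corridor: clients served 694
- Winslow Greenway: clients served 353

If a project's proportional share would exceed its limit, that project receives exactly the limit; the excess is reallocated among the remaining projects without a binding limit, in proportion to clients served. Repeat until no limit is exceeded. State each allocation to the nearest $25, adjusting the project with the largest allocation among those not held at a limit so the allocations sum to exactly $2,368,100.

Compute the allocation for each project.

Combined clients served = 4,076.
Proportional shares (ignoring caps): Lower Interchange 676,848.99; West Pavilion 768,644.82; Harbor Reservoir 314,313.57; Garrison Corridor 403,204.47; Winslow Greenway 205,088.15.
Capped: Harbor Reservoir ($128,850); residual $2,239,250 reallocated over remaining clients served 3,535.
Shares after redistribution: Lower Interchange 737,970.65 → $737,975; West Pavilion 838,055.94 → $838,050; Garrison Corridor 439,615.13 → $439,625; Winslow Greenway 223,608.27 → $223,600.

Lower Interchange: $737,975; West Pavilion: $838,050; Harbor Reservoir: $128,850; Garrison Corridor: $439,625; Winslow Greenway: $223,600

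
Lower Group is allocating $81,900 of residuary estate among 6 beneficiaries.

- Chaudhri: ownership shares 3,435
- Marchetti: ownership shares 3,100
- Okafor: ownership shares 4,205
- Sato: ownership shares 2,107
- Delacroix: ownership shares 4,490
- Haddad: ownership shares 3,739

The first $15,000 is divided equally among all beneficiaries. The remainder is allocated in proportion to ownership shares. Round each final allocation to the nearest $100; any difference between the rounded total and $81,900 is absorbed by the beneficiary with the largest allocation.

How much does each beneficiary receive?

Chaudhri: $13,400 | Marchetti: $12,300 | Okafor: $15,800 | Sato: $9,200 | Delacroix: $16,800 | Haddad: $14,400

Equal tier: $15,000 ÷ 6 = $2,500 apiece.
Remainder $66,900 by ownership shares (total 21,076): Chaudhri 10,903.47 → $10,900; Marchetti 9,840.10 → $9,800; Okafor 13,347.62 → $13,300; Sato 6,688.10 → $6,700; Delacroix 14,252.28 → $14,300; Haddad 11,868.43 → $11,900.
Totals: Chaudhri $2,500 + $10,900 = $13,400; Marchetti $2,500 + $9,800 = $12,300; Okafor $2,500 + $13,300 = $15,800; Sato $2,500 + $6,700 = $9,200; Delacroix $2,500 + $14,300 = $16,800; Haddad $2,500 + $11,900 = $14,400.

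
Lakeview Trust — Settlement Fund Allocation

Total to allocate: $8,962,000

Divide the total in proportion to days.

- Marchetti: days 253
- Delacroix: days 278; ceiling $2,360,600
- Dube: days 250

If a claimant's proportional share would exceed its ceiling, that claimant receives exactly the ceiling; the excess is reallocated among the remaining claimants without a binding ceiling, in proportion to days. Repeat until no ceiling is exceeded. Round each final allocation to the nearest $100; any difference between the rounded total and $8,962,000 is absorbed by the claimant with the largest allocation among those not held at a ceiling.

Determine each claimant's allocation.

Marchetti: $3,320,400 · Delacroix: $2,360,600 · Dube: $3,281,000

Total days = 781.
Unconstrained shares: Marchetti 2,903,183.10; Delacroix 3,190,058.90; Dube 2,868,758.00.
Cap binds for Delacroix ($2,360,600); balance $6,601,400 reallocated over remaining days 503.
Redistributed shares: Marchetti 3,320,386.08 → $3,320,400; Dube 3,281,013.92 → $3,281,000.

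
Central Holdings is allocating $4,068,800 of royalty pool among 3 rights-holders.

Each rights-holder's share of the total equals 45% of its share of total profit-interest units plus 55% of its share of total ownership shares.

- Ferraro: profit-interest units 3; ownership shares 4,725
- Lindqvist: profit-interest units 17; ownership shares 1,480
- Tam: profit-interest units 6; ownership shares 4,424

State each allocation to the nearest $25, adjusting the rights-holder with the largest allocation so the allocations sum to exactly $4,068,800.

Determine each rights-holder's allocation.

Totals — profit-interest units 26, ownership shares 10,629.
Blended shares (45% profit-interest units + 55% ownership shares): Ferraro 0.2964; Lindqvist 0.3708; Tam 0.3328.
Pro-rata amounts: Ferraro 1,206,070.71; Lindqvist 1,508,766.79; Tam 1,353,962.49.
After rounding ($25): Ferraro $1,206,075; Lindqvist $1,508,775; Tam $1,353,950. Sum = $4,068,800.
Sum already equals the total — no adjustment.

Ferraro: $1,206,075 | Lindqvist: $1,508,775 | Tam: $1,353,950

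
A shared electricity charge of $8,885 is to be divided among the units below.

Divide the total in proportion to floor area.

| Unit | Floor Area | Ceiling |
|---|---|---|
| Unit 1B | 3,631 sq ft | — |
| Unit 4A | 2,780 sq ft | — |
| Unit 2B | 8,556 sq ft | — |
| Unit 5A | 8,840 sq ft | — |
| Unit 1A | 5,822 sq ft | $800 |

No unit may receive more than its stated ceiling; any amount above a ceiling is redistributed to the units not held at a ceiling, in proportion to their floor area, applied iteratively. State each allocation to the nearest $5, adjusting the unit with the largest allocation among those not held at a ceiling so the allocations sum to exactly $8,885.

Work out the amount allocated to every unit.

Total floor area = 29,629.
Unconstrained shares: Unit 1B 1,088.85; Unit 4A 833.65; Unit 2B 2,565.73; Unit 5A 2,650.90; Unit 1A 1,745.87.
Cap binds for Unit 1A ($800); residual $8,085 reallocated over remaining floor area 23,807.
Shares after redistribution: Unit 1B 1,233.11 → $1,235; Unit 4A 944.10 → $945; Unit 2B 2,905.67 → $2,905; Unit 5A 3,002.12 → $3,000.

Unit 1B: $1,235 · Unit 4A: $945 · Unit 2B: $2,905 · Unit 5A: $3,000 · Unit 1A: $800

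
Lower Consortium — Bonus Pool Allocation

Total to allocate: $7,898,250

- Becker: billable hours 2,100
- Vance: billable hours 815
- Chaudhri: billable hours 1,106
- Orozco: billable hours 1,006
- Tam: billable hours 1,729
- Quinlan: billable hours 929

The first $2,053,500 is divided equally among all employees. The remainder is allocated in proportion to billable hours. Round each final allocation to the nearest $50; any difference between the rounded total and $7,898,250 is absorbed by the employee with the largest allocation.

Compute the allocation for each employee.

Becker: $1,939,400; Vance: $962,100; Chaudhri: $1,183,400; Orozco: $1,107,350; Tam: $1,657,200; Quinlan: $1,048,800

First tranche $2,053,500 split equally: $342,250 each.
Remainder $5,844,750 by billable hours (total 7,685): Becker 1,597,134.03 → $1,597,150; Vance 619,840.11 → $619,850; Chaudhri 841,157.25 → $841,150; Orozco 765,103.25 → $765,100; Tam 1,314,973.68 → $1,314,950; Quinlan 706,541.67 → $706,550.
Totals: Becker $342,250 + $1,597,150 = $1,939,400; Vance $342,250 + $619,850 = $962,100; Chaudhri $342,250 + $841,150 = $1,183,400; Orozco $342,250 + $765,100 = $1,107,350; Tam $342,250 + $1,314,950 = $1,657,200; Quinlan $342,250 + $706,550 = $1,048,800.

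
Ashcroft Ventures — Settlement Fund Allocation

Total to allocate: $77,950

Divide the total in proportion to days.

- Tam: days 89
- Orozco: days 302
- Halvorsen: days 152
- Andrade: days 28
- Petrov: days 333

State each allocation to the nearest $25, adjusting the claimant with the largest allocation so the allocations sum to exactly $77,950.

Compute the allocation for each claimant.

Sum of days: 904.
Unrounded shares: Tam 89/904 × $77,950 = 7,674.28; Orozco 302/904 × $77,950 = 26,040.82; Halvorsen 152/904 × $77,950 = 13,106.64; Andrade 28/904 × $77,950 = 2,414.38; Petrov 333/904 × $77,950 = 28,713.88.
At nearest $25: Tam $7,675; Orozco $26,050; Halvorsen $13,100; Andrade $2,425; Petrov $28,725. Sum = $77,975.
Difference $77,950 − $77,975 = −$25 applied to largest allocation (Petrov): Petrov becomes $28,700.

Tam: $7,675; Orozco: $26,050; Halvorsen: $13,100; Andrade: $2,425; Petrov: $28,700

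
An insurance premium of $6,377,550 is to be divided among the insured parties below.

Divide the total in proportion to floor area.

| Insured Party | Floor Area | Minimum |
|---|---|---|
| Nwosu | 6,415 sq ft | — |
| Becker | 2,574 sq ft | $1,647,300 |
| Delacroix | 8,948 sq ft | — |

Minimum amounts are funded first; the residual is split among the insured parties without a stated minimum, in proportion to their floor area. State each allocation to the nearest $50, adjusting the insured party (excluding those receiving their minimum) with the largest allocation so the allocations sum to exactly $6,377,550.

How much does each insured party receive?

Nwosu: $1,975,150; Becker: $1,647,300; Delacroix: $2,755,100

Fund the minimums — Becker $1,647,300. Residual $4,730,250.
Residual split over remaining floor area 15,363: Nwosu 1,975,171.11 → $1,975,150; Delacroix 2,755,078.89 → $2,755,100.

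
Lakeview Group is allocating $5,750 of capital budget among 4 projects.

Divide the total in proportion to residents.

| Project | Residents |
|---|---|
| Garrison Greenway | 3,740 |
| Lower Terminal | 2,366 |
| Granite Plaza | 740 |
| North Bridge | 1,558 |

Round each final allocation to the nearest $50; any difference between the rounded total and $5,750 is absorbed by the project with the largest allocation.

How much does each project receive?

Residents total: 8,404.
Unrounded shares: Garrison Greenway 3,740/8,404 × $5,750 = 2,558.90; Lower Terminal 2,366/8,404 × $5,750 = 1,618.81; Granite Plaza 740/8,404 × $5,750 = 506.31; North Bridge 1,558/8,404 × $5,750 = 1,065.98.
Rounded to nearest $50: Garrison Greenway $2,550; Lower Terminal $1,600; Granite Plaza $500; North Bridge $1,050. Sum = $5,700.
Difference $5,750 − $5,700 = +$50 applied to largest allocation (Garrison Greenway): Garrison Greenway becomes $2,600.

Garrison Greenway: $2,600 | Lower Terminal: $1,600 | Granite Plaza: $500 | North Bridge: $1,050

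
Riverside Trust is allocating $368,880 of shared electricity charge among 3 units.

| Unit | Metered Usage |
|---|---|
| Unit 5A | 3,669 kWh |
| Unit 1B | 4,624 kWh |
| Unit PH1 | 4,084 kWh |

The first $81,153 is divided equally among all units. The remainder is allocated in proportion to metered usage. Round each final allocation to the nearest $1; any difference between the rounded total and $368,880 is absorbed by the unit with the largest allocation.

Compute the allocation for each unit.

Unit 5A: $112,344 | Unit 1B: $134,545 | Unit PH1: $121,991

First tranche $81,153 split equally: $27,051 each.
Remainder $287,727 by metered usage (total 12,377): Unit 5A 85,292.91 → $85,293; Unit 1B 107,493.71 → $107,494; Unit PH1 94,940.38 → $94,940.
Totals: Unit 5A $27,051 + $85,293 = $112,344; Unit 1B $27,051 + $107,494 = $134,545; Unit PH1 $27,051 + $94,940 = $121,991.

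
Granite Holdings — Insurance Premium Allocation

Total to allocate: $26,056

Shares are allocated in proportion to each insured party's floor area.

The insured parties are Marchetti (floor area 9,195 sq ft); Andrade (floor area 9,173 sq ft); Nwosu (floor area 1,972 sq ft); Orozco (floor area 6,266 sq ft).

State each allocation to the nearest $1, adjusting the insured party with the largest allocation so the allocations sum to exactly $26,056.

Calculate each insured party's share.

Sum of floor area: 26,606.
Unrounded shares: Marchetti 9,195/26,606 × $26,056 = 9,004.92; Andrade 9,173/26,606 × $26,056 = 8,983.38; Nwosu 1,972/26,606 × $26,056 = 1,931.23; Orozco 6,266/26,606 × $26,056 = 6,136.47.
After rounding ($1): Marchetti $9,005; Andrade $8,983; Nwosu $1,931; Orozco $6,136. Sum = $26,055.
Difference $26,056 − $26,055 = +$1 applied to largest allocation (Marchetti): Marchetti becomes $9,006.

Marchetti: $9,006 | Andrade: $8,983 | Nwosu: $1,931 | Orozco: $6,136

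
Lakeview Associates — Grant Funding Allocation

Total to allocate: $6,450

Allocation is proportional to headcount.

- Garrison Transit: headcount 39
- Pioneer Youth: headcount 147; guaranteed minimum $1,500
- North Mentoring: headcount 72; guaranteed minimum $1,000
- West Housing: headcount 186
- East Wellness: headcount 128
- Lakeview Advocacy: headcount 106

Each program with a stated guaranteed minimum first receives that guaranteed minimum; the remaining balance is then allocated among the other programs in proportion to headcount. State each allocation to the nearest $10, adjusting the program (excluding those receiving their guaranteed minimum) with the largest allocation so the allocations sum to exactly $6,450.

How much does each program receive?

Minimums first: Pioneer Youth $1,500; North Mentoring $1,000. Balance $3,950.
Balance split over remaining headcount 459: Garrison Transit 335.62 → $340; West Housing 1,600.65 → $1,600; East Wellness 1,101.53 → $1,100; Lakeview Advocacy 912.20 → $910.

Garrison Transit: $340 · Pioneer Youth: $1,500 · North Mentoring: $1,000 · West Housing: $1,600 · East Wellness: $1,100 · Lakeview Advocacy: $910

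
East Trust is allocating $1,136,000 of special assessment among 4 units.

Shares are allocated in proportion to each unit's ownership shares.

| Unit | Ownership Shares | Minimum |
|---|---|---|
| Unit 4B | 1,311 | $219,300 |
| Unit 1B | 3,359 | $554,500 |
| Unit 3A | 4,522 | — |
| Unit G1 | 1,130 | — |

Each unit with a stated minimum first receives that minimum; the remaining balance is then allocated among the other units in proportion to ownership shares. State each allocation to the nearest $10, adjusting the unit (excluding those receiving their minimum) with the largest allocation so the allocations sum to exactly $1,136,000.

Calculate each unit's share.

Unit 4B: $219,300 | Unit 1B: $554,500 | Unit 3A: $289,790 | Unit G1: $72,410

Guaranteed amounts: Unit 4B $219,300; Unit 1B $554,500. Remaining pool $362,200.
Remaining pool split over remaining ownership shares 5,652: Unit 3A 289,785.63 → $289,790; Unit G1 72,414.37 → $72,410.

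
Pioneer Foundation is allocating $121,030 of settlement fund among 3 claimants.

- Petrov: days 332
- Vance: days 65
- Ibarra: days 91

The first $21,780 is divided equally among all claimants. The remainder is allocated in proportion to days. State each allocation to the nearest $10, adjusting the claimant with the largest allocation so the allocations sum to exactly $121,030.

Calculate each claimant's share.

Equal tier: $21,780 ÷ 3 = $7,260 apiece.
Remainder $99,250 by days (total 488): Petrov 67,522.54 → $67,520; Vance 13,219.77 → $13,220; Ibarra 18,507.68 → $18,510.
Totals: Petrov $7,260 + $67,520 = $74,780; Vance $7,260 + $13,220 = $20,480; Ibarra $7,260 + $18,510 = $25,770.

Petrov: $74,780; Vance: $20,480; Ibarra: $25,770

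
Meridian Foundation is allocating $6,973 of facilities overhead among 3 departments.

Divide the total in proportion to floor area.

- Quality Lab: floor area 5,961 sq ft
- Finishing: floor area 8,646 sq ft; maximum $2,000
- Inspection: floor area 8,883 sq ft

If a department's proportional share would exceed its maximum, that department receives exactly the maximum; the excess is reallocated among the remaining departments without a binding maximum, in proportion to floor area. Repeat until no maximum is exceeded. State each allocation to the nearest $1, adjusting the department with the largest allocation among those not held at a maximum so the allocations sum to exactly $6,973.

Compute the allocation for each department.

Quality Lab: $1,997 | Finishing: $2,000 | Inspection: $2,976

Floor area total: 23,490.
Proportional shares (ignoring caps): Quality Lab 1,769.52; Finishing 2,566.56; Inspection 2,636.92.
Capped: Finishing ($2,000); residual $4,973 reallocated over remaining floor area 14,844.
Redistributed shares: Quality Lab 1,997.04 → $1,997; Inspection 2,975.96 → $2,976.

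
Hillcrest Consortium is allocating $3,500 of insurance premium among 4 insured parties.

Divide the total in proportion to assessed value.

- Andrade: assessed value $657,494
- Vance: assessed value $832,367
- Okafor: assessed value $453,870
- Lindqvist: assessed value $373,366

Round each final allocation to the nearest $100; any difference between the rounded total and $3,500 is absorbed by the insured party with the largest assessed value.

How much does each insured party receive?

Assessed value total: 2,317,097.
Unrounded shares: Andrade 657,494/2,317,097 × $3,500 = 993.15; Vance 832,367/2,317,097 × $3,500 = 1,257.30; Okafor 453,870/2,317,097 × $3,500 = 685.58; Lindqvist 373,366/2,317,097 × $3,500 = 563.97.
Rounded to nearest $100: Andrade $1,000; Vance $1,300; Okafor $700; Lindqvist $600. Sum = $3,600.
Difference $3,500 − $3,600 = −$100 applied to largest assessed value (Vance): Vance becomes $1,200.

Andrade: $1,000; Vance: $1,200; Okafor: $700; Lindqvist: $600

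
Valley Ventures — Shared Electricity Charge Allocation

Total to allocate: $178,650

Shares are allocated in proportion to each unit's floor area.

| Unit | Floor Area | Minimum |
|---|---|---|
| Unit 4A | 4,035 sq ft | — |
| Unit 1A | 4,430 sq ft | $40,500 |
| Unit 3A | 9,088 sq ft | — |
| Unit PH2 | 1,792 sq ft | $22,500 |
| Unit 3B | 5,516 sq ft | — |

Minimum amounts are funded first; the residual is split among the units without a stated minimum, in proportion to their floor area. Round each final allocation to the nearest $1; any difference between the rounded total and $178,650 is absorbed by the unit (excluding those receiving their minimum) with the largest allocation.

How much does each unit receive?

Fund the minimums — Unit 1A $40,500; Unit PH2 $22,500. Balance $115,650.
Balance split over remaining floor area 18,639: Unit 4A 25,036.09 → $25,036; Unit 3A 56,388.60 → $56,389; Unit 3B 34,225.30 → $34,225.

Unit 4A: $25,036 | Unit 1A: $40,500 | Unit 3A: $56,389 | Unit PH2: $22,500 | Unit 3B: $34,225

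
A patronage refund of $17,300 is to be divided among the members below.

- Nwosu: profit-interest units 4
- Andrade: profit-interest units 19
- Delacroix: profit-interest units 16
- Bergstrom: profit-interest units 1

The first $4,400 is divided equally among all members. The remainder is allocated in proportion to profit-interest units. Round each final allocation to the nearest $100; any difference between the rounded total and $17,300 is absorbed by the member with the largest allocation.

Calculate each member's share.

Nwosu: $2,400; Andrade: $7,200; Delacroix: $6,300; Bergstrom: $1,400

$4,400 shared equally gives $1,100 per member.
Remainder $12,900 by profit-interest units (total 40): Nwosu 1,290.00 → $1,300; Andrade 6,127.50 → $6,100; Delacroix 5,160.00 → $5,200; Bergstrom 322.50 → $300.
Totals: Nwosu $1,100 + $1,300 = $2,400; Andrade $1,100 + $6,100 = $7,200; Delacroix $1,100 + $5,200 = $6,300; Bergstrom $1,100 + $300 = $1,400.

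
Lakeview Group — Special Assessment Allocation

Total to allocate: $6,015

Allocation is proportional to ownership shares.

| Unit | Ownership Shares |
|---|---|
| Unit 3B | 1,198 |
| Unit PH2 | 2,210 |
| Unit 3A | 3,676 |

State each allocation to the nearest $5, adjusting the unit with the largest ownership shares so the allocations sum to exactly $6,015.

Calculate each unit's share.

Sum of ownership shares: 7,084.
Pro-rata amounts: Unit 3B 1,198/7,084 × $6,015 = 1,017.22; Unit PH2 2,210/7,084 × $6,015 = 1,876.50; Unit 3A 3,676/7,084 × $6,015 = 3,121.28.
After rounding ($5): Unit 3B $1,015; Unit PH2 $1,875; Unit 3A $3,120. Sum = $6,010.
Difference $6,015 − $6,010 = +$5 applied to largest ownership shares (Unit 3A): Unit 3A becomes $3,125.

Unit 3B: $1,015 · Unit PH2: $1,875 · Unit 3A: $3,125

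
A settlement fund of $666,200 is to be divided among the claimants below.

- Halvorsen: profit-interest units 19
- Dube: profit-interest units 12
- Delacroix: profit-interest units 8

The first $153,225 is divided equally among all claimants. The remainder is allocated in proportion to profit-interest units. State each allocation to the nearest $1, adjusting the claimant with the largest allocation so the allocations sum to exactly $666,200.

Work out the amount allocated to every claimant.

Halvorsen: $300,986; Dube: $208,913; Delacroix: $156,301

First tranche $153,225 split equally: $51,075 each.
Remainder $512,975 by profit-interest units (total 39): Halvorsen 249,910.90 → $249,911; Dube 157,838.46 → $157,838; Delacroix 105,225.64 → $105,226.
Totals: Halvorsen $51,075 + $249,911 = $300,986; Dube $51,075 + $157,838 = $208,913; Delacroix $51,075 + $105,226 = $156,301.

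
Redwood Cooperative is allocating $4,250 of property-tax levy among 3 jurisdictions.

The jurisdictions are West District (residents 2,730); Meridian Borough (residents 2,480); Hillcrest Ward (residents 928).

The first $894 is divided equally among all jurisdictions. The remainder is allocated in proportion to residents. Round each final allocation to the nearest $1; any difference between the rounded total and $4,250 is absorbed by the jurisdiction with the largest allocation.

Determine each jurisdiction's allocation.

Equal tier: $894 ÷ 3 = $298 apiece.
Remainder $3,356 by residents (total 6,138): West District 1,492.65 → $1,493; Meridian Borough 1,355.96 → $1,356; Hillcrest Ward 507.39 → $507.
Totals: West District $298 + $1,493 = $1,791; Meridian Borough $298 + $1,356 = $1,654; Hillcrest Ward $298 + $507 = $805.

West District: $1,791 · Meridian Borough: $1,654 · Hillcrest Ward: $805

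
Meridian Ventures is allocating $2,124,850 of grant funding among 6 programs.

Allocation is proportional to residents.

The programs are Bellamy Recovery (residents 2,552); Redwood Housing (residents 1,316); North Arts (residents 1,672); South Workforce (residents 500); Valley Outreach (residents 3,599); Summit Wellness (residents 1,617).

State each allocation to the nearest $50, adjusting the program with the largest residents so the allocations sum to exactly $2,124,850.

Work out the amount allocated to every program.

Bellamy Recovery: $481,750 | Redwood Housing: $248,450 | North Arts: $315,650 | South Workforce: $94,400 | Valley Outreach: $679,350 | Summit Wellness: $305,250

Combined residents = 11,256.
Pro-rata amounts: Bellamy Recovery 2,552/11,256 × $2,124,850 = 481,753.48; Redwood Housing 1,316/11,256 × $2,124,850 = 248,427.74; North Arts 1,672/11,256 × $2,124,850 = 315,631.59; South Workforce 500/11,256 × $2,124,850 = 94,387.44; Valley Outreach 3,599/11,256 × $2,124,850 = 679,400.78; Summit Wellness 1,617/11,256 × $2,124,850 = 305,248.97.
Rounded to nearest $50: Bellamy Recovery $481,750; Redwood Housing $248,450; North Arts $315,650; South Workforce $94,400; Valley Outreach $679,400; Summit Wellness $305,250. Sum = $2,124,900.
Difference $2,124,850 − $2,124,900 = −$50 applied to largest residents (Valley Outreach): Valley Outreach becomes $679,350.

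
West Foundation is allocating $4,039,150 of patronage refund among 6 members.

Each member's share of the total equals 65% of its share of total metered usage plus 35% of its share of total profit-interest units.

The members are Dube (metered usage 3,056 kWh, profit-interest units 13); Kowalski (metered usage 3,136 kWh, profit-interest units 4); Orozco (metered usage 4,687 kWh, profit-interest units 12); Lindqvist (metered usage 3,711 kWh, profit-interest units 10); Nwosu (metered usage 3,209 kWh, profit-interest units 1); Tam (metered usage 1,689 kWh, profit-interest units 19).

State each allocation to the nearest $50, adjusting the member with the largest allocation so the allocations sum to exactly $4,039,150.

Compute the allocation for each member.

Totals — metered usage 19,488, profit-interest units 59.
Composite weights (65% metered usage + 35% profit-interest units): Dube 0.1790; Kowalski 0.1283; Orozco 0.2275; Lindqvist 0.1831; Nwosu 0.1130; Tam 0.1690.
Unrounded shares: Dube 723,201.88; Kowalski 518,330.04; Orozco 918,971.16; Lindqvist 739,561.11; Nwosu 456,281.51; Tam 682,804.30.
After rounding ($50): Dube $723,200; Kowalski $518,350; Orozco $918,950; Lindqvist $739,550; Nwosu $456,300; Tam $682,800. Sum = $4,039,150.
Rounded total matches; no reconciliation needed.

Dube: $723,200 | Kowalski: $518,350 | Orozco: $918,950 | Lindqvist: $739,550 | Nwosu: $456,300 | Tam: $682,800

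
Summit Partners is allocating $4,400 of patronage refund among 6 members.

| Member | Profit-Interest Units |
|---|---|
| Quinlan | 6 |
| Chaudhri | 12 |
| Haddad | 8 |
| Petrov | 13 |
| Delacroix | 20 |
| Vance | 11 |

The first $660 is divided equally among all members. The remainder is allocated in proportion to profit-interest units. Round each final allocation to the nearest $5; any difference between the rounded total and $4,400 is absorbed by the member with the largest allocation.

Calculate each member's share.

Quinlan: $430 | Chaudhri: $750 | Haddad: $535 | Petrov: $805 | Delacroix: $1,180 | Vance: $700

$660 shared equally gives $110 per member.
Remainder $3,740 by profit-interest units (total 70): Quinlan 320.57 → $320; Chaudhri 641.14 → $640; Haddad 427.43 → $425; Petrov 694.57 → $695; Delacroix 1,068.57 → $1,070; Vance 587.71 → $590.
Totals: Quinlan $110 + $320 = $430; Chaudhri $110 + $640 = $750; Haddad $110 + $425 = $535; Petrov $110 + $695 = $805; Delacroix $110 + $1,070 = $1,180; Vance $110 + $590 = $700.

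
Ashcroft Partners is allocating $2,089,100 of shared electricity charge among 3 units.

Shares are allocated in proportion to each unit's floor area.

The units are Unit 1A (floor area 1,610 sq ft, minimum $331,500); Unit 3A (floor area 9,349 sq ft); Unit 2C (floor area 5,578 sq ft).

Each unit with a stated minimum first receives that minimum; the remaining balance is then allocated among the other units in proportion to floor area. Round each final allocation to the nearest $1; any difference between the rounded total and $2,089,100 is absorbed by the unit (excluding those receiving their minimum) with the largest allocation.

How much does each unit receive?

Guaranteed amounts: Unit 1A $331,500. Balance $1,757,600.
Balance split over remaining floor area 14,927: Unit 3A 1,100,810.77 → $1,100,811; Unit 2C 656,789.23 → $656,789.

Unit 1A: $331,500 · Unit 3A: $1,100,811 · Unit 2C: $656,789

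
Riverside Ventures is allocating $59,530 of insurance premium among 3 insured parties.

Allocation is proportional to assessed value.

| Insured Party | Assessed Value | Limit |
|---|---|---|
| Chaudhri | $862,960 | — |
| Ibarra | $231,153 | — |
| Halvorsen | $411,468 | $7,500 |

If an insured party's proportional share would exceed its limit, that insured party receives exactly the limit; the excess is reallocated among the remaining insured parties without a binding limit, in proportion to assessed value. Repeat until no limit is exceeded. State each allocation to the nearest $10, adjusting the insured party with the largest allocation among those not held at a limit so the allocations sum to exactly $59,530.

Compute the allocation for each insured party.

Chaudhri: $41,040; Ibarra: $10,990; Halvorsen: $7,500

Assessed value total: 1,505,581.
Proportional shares (ignoring caps): Chaudhri 34,121.05; Ibarra 9,139.69; Halvorsen 16,269.26.
Capped: Halvorsen ($7,500); balance $52,030 reallocated over remaining assessed value 1,094,113.
Shares after redistribution: Chaudhri 41,037.63 → $41,040; Ibarra 10,992.37 → $10,990.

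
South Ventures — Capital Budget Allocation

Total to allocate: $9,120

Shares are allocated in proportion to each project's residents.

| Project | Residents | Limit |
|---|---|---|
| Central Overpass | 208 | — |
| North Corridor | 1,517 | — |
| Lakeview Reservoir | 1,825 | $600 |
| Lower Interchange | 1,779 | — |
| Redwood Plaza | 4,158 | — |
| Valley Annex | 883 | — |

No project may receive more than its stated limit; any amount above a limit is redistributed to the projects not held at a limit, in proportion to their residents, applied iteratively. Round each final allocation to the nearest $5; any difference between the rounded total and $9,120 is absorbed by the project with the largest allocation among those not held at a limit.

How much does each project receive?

Residents total: 10,370.
Proportional shares (ignoring caps): Central Overpass 182.93; North Corridor 1,334.14; Lakeview Reservoir 1,605.01; Lower Interchange 1,564.56; Redwood Plaza 3,656.79; Valley Annex 776.56.
Held at cap: Lakeview Reservoir ($600); remaining pool $8,520 reallocated over remaining residents 8,545.
Remaining shares: Central Overpass 207.39 → $205; North Corridor 1,512.56 → $1,515; Lower Interchange 1,773.80 → $1,775; Redwood Plaza 4,145.83 → $4,145; Valley Annex 880.42 → $880.

Central Overpass: $205; North Corridor: $1,515; Lakeview Reservoir: $600; Lower Interchange: $1,775; Redwood Plaza: $4,145; Valley Annex: $880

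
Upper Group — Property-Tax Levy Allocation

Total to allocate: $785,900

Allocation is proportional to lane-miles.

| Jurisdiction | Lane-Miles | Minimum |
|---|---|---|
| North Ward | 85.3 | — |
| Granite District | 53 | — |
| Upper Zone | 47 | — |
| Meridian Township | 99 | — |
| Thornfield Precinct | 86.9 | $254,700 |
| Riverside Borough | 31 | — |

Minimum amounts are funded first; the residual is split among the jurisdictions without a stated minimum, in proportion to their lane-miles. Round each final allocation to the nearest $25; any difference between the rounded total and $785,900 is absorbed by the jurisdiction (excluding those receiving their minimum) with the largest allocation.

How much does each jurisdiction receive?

Fund the minimums — Thornfield Precinct $254,700. Balance $531,200.
Balance split over remaining lane-miles 315.3: North Ward 143,708.72 → $143,700; Granite District 89,291.47 → $89,300; Upper Zone 79,183.00 → $79,175; Meridian Township 166,789.72 → $166,800; Riverside Borough 52,227.09 → $52,225.

North Ward: $143,700; Granite District: $89,300; Upper Zone: $79,175; Meridian Township: $166,800; Thornfield Precinct: $254,700; Riverside Borough: $52,225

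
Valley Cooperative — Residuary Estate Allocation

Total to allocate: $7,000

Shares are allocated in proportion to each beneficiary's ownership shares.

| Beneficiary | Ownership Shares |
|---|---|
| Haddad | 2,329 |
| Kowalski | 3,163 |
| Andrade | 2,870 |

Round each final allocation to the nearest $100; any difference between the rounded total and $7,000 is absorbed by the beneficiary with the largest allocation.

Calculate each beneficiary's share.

Haddad: $1,900 | Kowalski: $2,700 | Andrade: $2,400

Sum of ownership shares: 8,362.
Proportional shares: Haddad 2,329/8,362 × $7,000 = 1,949.65; Kowalski 3,163/8,362 × $7,000 = 2,647.81; Andrade 2,870/8,362 × $7,000 = 2,402.54.
At nearest $100: Haddad $1,900; Kowalski $2,600; Andrade $2,400. Sum = $6,900.
Difference $7,000 − $6,900 = +$100 applied to largest allocation (Kowalski): Kowalski becomes $2,700.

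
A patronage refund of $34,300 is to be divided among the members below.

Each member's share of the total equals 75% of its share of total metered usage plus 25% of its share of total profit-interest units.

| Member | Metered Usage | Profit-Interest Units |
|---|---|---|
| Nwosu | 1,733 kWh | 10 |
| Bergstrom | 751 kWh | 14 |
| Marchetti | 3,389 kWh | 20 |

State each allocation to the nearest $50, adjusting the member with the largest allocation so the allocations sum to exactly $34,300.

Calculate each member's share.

Nwosu: $9,550 | Bergstrom: $6,000 | Marchetti: $18,750

Metered usage total 5,873; profit-interest units total 44.
Blended shares (75% metered usage + 25% profit-interest units): Nwosu 0.2781; Bergstrom 0.1755; Marchetti 0.5464.
Proportional shares: Nwosu 9,539.78; Bergstrom 6,017.95; Marchetti 18,742.27.
Rounded to nearest $50: Nwosu $9,550; Bergstrom $6,000; Marchetti $18,750. Sum = $34,300.
No rounding difference to absorb.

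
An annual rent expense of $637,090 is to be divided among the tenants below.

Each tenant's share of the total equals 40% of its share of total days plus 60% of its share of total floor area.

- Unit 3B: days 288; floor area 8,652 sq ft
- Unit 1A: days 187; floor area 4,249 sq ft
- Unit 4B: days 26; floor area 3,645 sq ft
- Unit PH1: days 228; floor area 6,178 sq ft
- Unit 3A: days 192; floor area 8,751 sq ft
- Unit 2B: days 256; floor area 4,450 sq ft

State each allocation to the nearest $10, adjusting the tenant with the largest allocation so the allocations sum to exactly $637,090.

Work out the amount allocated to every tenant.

Days total 1,177; floor area total 35,925.
Combined weights (40% days + 60% floor area): Unit 3B 0.2424; Unit 1A 0.1345; Unit 4B 0.0697; Unit PH1 0.1807; Unit 3A 0.2114; Unit 2B 0.1613.
Proportional shares: Unit 3B 154,415.96; Unit 1A 85,698.74; Unit 4B 44,413.36; Unit PH1 115,100.99; Unit 3A 134,684.09; Unit 2B 102,776.86.
Rounded to nearest $10: Unit 3B $154,420; Unit 1A $85,700; Unit 4B $44,410; Unit PH1 $115,100; Unit 3A $134,680; Unit 2B $102,780. Sum = $637,090.
Rounded total matches; no reconciliation needed.

Unit 3B: $154,420; Unit 1A: $85,700; Unit 4B: $44,410; Unit PH1: $115,100; Unit 3A: $134,680; Unit 2B: $102,780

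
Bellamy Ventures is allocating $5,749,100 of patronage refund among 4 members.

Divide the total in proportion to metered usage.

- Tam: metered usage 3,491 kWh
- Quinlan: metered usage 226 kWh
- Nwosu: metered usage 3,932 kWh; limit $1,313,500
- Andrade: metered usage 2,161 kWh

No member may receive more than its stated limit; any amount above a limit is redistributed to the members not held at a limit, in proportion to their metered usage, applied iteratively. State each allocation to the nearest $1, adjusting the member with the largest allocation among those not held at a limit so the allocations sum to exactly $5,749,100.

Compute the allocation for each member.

Tam: $2,634,345; Quinlan: $170,542; Nwosu: $1,313,500; Andrade: $1,630,713

Combined metered usage = 9,810.
Pro-rata shares before constraints: Tam 2,045,882.58; Quinlan 132,446.14; Nwosu 2,304,328.36; Andrade 1,266,442.93.
Capped: Nwosu ($1,313,500); residual $4,435,600 reallocated over remaining metered usage 5,878.
Remaining shares: Tam 2,634,344.95 → $2,634,345; Quinlan 170,541.95 → $170,542; Andrade 1,630,713.10 → $1,630,713.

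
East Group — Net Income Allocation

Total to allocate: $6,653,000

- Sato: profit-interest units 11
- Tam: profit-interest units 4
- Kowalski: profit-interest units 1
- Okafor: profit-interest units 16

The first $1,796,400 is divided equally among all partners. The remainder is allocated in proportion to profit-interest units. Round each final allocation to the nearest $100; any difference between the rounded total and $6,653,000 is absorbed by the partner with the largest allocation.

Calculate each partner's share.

Sato: $2,118,600 | Tam: $1,056,200 | Kowalski: $600,900 | Okafor: $2,877,300

$1,796,400 shared equally gives $449,100 per partner.
Remainder $4,856,600 by profit-interest units (total 32): Sato 1,669,456.25 → $1,669,500; Tam 607,075.00 → $607,100; Kowalski 151,768.75 → $151,800; Okafor 2,428,300.00 → $2,428,300.
Rounding difference −$100 on remainder applied to Okafor.
Totals: Sato $449,100 + $1,669,500 = $2,118,600; Tam $449,100 + $607,100 = $1,056,200; Kowalski $449,100 + $151,800 = $600,900; Okafor $449,100 + $2,428,200 = $2,877,300.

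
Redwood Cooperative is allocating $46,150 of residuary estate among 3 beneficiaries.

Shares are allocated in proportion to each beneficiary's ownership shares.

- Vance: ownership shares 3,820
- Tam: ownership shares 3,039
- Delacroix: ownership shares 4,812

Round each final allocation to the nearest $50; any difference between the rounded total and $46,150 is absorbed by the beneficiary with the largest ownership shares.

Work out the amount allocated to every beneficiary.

Combined ownership shares = 3,820 + 3,039 + 4,812 = 11,671.
Pro-rata amounts: Vance 15,105.22; Tam 12,016.95; Delacroix 19,027.83.
After rounding ($50): Vance $15,100; Tam $12,000; Delacroix $19,050. Sum = $46,150.
Rounded total matches; no reconciliation needed.

Vance: $15,100 | Tam: $12,000 | Delacroix: $19,050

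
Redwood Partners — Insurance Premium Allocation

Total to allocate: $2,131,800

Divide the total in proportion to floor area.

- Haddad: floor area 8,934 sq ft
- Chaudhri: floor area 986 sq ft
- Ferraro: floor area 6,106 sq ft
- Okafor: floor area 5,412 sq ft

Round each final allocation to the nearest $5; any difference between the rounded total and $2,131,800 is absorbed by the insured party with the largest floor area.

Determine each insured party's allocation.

Total floor area = 8,934 + 986 + 6,106 + 5,412 = 21,438.
Raw shares: Haddad 888,399.16; Chaudhri 98,048.08; Ferraro 607,182.14; Okafor 538,170.61.
At nearest $5: Haddad $888,400; Chaudhri $98,050; Ferraro $607,180; Okafor $538,170. Sum = $2,131,800.
Sum already equals the total — no adjustment.

Haddad: $888,400; Chaudhri: $98,050; Ferraro: $607,180; Okafor: $538,170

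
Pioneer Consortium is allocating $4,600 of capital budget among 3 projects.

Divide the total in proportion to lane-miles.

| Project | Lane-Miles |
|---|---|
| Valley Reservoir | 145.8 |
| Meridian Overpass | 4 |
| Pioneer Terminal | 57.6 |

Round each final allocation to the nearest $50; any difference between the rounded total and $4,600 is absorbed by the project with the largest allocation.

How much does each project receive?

Valley Reservoir: $3,200; Meridian Overpass: $100; Pioneer Terminal: $1,300

Combined lane-miles = 207.4.
Unrounded shares: Valley Reservoir 145.8/207.4 × $4,600 = 3,233.75; Meridian Overpass 4/207.4 × $4,600 = 88.72; Pioneer Terminal 57.6/207.4 × $4,600 = 1,277.53.
After rounding ($50): Valley Reservoir $3,250; Meridian Overpass $100; Pioneer Terminal $1,300. Sum = $4,650.
Difference $4,600 − $4,650 = −$50 applied to largest allocation (Valley Reservoir): Valley Reservoir becomes $3,200.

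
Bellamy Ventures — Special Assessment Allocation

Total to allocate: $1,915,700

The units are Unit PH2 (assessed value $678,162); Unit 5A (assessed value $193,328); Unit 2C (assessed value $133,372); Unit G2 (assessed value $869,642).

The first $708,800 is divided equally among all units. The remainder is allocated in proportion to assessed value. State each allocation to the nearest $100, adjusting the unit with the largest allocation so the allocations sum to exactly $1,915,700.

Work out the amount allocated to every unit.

Unit PH2: $613,800 | Unit 5A: $301,700 | Unit 2C: $263,100 | Unit G2: $737,100

First tranche $708,800 split equally: $177,200 each.
Remainder $1,206,900 by assessed value (total 1,874,504): Unit PH2 436,634.82 → $436,600; Unit 5A 124,474.29 → $124,500; Unit 2C 85,871.60 → $85,900; Unit G2 559,919.28 → $559,900.
Totals: Unit PH2 $177,200 + $436,600 = $613,800; Unit 5A $177,200 + $124,500 = $301,700; Unit 2C $177,200 + $85,900 = $263,100; Unit G2 $177,200 + $559,900 = $737,100.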